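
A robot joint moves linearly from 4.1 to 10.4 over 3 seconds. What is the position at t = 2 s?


s = t/T = 2/3 = 0.6667
p(t) = p0 + (pf-p0)*s
= 4.1 + (10.4 - 4.1) * 0.6667
= 8.3


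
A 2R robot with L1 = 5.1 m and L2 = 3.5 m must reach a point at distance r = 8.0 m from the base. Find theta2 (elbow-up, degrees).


cos(theta2) = (r^2 - L1^2 - L2^2) / (2*L1*L2)
cos(theta2) = (64.0 - 26.01 - 12.25) / 35.7
cos(theta2) = 0.721008
theta2 = 43.8622 degrees


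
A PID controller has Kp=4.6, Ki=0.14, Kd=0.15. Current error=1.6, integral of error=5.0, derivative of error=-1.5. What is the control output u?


u = Kp*e + Ki*int(e) + Kd*de/dt
= 4.6*1.6 + 0.14*5.0 + 0.15*(-1.5)
= 7.36 + 0.7 + -0.225
= 7.835


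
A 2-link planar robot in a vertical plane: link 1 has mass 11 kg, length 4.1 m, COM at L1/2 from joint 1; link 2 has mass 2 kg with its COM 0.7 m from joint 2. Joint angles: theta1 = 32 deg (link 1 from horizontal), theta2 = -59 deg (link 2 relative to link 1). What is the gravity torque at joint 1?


Horizontal distance from joint 1 to link-1 COM:
  x_c1 = (L1/2)*cos(t1) = 2.05 * 0.848 = 1.7385 m
Horizontal distance from joint 1 to link-2 COM:
  x_c2 = L1*cos(t1) + Lc2*cos(t1+t2)
       = 4.1*0.848 + 0.7*0.891 = 4.1007 m
tau1 = m1*g*x_c1 + m2*g*x_c2
     = 11*9.81*1.7385 + 2*9.81*4.1007
     = 187.6014 + 80.4558
     = 268.0572 Nm


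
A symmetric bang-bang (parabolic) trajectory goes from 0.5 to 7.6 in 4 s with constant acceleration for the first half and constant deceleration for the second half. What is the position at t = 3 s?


Symmetric rest-to-rest: each phase covers (pf-p0)/2 in time T/2. 0.5*a*(T/2)^2 = (pf-p0)/2 => a = 4*(pf-p0)/T^2
a = 4*(7.6-0.5)/4^2 = 1.775
t = 3 is in the deceleration phase (t > T/2).
p = pf - 0.5*a*(T-t)^2 = 7.6 - 0.5*1.775*1^2
= 6.7125


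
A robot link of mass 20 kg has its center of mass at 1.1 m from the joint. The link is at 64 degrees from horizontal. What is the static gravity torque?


tau = m*g*L*cos(angle)
= 20 * 9.81 * 1.1 * cos(64 deg)
= 20 * 9.81 * 1.1 * 0.4384
= 94.6093 Nm


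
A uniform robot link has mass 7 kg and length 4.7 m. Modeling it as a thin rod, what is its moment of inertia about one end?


I = (1/3) * m * L^2
= (1/3) * 7 * 4.7^2
= 0.333333 * 7 * 22.09
= 51.5433 kg*m^2


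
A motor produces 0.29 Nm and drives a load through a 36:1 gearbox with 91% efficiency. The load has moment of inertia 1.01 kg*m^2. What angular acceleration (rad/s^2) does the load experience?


tau_out = tau_motor * N * eta
= 0.29 * 36 * 0.91 = 9.5004 Nm
alpha = tau_out / I = 9.5004 / 1.01
= 9.4063 rad/s^2


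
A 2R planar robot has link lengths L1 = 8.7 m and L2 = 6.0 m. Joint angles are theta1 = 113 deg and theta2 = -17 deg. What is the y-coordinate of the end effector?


Convert angles to radians: theta1 = 1.9722, theta2 = -0.2967
y = L1*sin(theta1) + L2*sin(theta1+theta2)
y = 8.0084 + 5.9671
y = 13.9755


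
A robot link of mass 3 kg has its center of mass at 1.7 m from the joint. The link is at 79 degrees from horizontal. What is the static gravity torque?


tau = m*g*L*cos(angle)
= 3 * 9.81 * 1.7 * cos(79 deg)
= 3 * 9.81 * 1.7 * 0.1908
= 9.5464 Nm


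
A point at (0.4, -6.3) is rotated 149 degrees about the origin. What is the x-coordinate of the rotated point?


x' = x*cos(theta) - y*sin(theta)
cos(149 deg) = -0.8572, sin(149 deg) = 0.515
x' = 0.4 * -0.8572 - -6.3 * 0.515
= -0.3429 - -3.2447
= 2.9019


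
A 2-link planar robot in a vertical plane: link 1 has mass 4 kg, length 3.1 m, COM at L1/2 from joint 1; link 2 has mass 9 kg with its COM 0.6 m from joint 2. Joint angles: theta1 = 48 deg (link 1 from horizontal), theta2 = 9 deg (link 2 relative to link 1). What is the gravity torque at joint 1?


Horizontal distance from joint 1 to link-1 COM:
  x_c1 = (L1/2)*cos(t1) = 1.55 * 0.6691 = 1.0372 m
Horizontal distance from joint 1 to link-2 COM:
  x_c2 = L1*cos(t1) + Lc2*cos(t1+t2)
       = 3.1*0.6691 + 0.6*0.5446 = 2.4011 m
tau1 = m1*g*x_c1 + m2*g*x_c2
     = 4*9.81*1.0372 + 9*9.81*2.4011
     = 40.6979 + 211.9921
     = 252.6899 Nm


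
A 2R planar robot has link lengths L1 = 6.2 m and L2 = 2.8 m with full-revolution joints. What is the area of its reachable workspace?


r_max = L1 + L2 = 9.0 m
r_min = |L1 - L2| = 3.4 m
Area = pi*(r_max^2 - r_min^2)
= pi*(81.0 - 11.56)
= pi * 69.44
= 218.1522 m^2


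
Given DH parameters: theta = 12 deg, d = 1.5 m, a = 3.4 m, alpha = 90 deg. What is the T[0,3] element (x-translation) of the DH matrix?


T[0,3] = a * cos(theta)
= 3.4 * cos(12 deg)
= 3.4 * 0.9781
= 3.3257


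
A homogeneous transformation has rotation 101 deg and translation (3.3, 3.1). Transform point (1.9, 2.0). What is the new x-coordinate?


x' = cos(theta)*px - sin(theta)*py + tx
= -0.1908*1.9 - 0.9816*2.0 + 3.3
= 0.9742


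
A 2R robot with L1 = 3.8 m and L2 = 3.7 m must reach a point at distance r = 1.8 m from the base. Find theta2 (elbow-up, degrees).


cos(theta2) = (r^2 - L1^2 - L2^2) / (2*L1*L2)
cos(theta2) = (3.24 - 14.44 - 13.69) / 28.12
cos(theta2) = -0.885135
theta2 = 152.2682 degrees


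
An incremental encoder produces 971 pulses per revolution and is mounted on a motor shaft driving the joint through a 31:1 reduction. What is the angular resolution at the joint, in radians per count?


counts per rev = 971
effective counts at joint = 971 * 31 = 30101
resolution = 2*pi / 30101
= 2.0874e-04 rad/count


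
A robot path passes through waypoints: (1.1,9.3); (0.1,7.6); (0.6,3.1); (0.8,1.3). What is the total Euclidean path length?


Segment lengths:
  seg1 = sqrt((-1.0)^2 + (-1.7)^2) = 1.9723
  seg2 = sqrt((0.5)^2 + (-4.5)^2) = 4.5277
  seg3 = sqrt((0.2)^2 + (-1.8)^2) = 1.8111
Total = 8.3111


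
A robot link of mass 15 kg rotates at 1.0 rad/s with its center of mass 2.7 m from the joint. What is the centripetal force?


F = m * omega^2 * r
= 15 * 1.0^2 * 2.7
= 15 * 1.0 * 2.7
= 40.5 N


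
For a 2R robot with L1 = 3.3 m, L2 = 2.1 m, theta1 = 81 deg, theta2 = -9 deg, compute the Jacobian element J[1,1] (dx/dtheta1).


J[1,1] = -L1*sin(t1) - L2*sin(t1+t2)
= -3.3*sin(81) - 2.1*sin(72)
= -5.2566


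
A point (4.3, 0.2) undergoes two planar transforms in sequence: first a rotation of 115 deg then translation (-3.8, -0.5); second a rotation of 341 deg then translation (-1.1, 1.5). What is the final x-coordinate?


After transform 1:
x1 = cos(115)*4.3 - sin(115)*0.2 + -3.8 = -5.7985
y1 = sin(115)*4.3 + cos(115)*0.2 + -0.5 = 3.3126
After transform 2:
x2 = cos(341)*-5.7985 - sin(341)*3.3126 + -1.1
= -5.5041


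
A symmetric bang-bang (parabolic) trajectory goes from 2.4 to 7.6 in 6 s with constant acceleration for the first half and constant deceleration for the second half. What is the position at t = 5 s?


Symmetric rest-to-rest: each phase covers (pf-p0)/2 in time T/2. 0.5*a*(T/2)^2 = (pf-p0)/2 => a = 4*(pf-p0)/T^2
a = 4*(7.6-2.4)/6^2 = 0.5778
t = 5 is in the deceleration phase (t > T/2).
p = pf - 0.5*a*(T-t)^2 = 7.6 - 0.5*0.5778*1^2
= 7.3111


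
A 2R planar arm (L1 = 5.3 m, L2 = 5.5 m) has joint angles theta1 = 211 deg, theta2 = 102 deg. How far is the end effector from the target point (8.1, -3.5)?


End effector via forward kinematics:
x = L1*cos(t1) + L2*cos(t1+t2) = -0.792
y = L1*sin(t1) + L2*sin(t1+t2) = -6.7521
Distance to target:
d = sqrt((8.1 - -0.792)^2 + (-3.5 - -6.7521)^2)
= sqrt(79.0676 + 10.5765)
= 9.4681 m


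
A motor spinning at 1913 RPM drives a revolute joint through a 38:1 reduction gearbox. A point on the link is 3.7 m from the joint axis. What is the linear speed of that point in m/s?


omega_motor = 1913 * 2*pi/60 = 200.3289 rad/s
omega_joint = omega_motor / 38 = 5.2718 rad/s
v = omega_joint * r = 5.2718 * 3.7
= 19.5057 m/s


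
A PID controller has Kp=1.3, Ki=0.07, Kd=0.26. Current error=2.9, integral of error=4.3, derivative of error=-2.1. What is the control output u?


u = Kp*e + Ki*int(e) + Kd*de/dt
= 1.3*2.9 + 0.07*4.3 + 0.26*(-2.1)
= 3.77 + 0.301 + -0.546
= 3.525


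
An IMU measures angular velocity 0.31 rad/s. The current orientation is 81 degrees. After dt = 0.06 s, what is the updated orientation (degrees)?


delta_theta = w * dt = 0.31 * 0.06 = 0.0186 rad
= 1.0657 deg
theta_new = 81 + 1.0657 = 82.0657 deg


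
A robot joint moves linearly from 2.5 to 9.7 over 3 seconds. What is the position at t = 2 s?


s = t/T = 2/3 = 0.6667
p(t) = p0 + (pf-p0)*s
= 2.5 + (9.7 - 2.5) * 0.6667
= 7.3


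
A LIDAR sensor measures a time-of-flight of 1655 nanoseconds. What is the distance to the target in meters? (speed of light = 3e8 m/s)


tof = 1655 ns = 1.655e-06 s
dist = c * tof / 2
= 3e8 * 1.655e-06 / 2
= 248.25 m


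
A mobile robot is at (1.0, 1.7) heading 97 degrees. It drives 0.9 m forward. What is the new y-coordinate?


y_new = y0 + d*sin(theta)
= 1.7 + 0.9*sin(97)
= 1.7 + 0.8933
= 2.5933


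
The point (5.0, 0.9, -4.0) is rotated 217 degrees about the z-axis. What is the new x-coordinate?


Rotation about z-axis: x' = x*cos(theta) - y*sin(theta)
= 5.0 * -0.7986 - 0.9 * -0.6018
= -3.4515


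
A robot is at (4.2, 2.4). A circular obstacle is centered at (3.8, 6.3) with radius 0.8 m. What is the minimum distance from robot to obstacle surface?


center_dist = sqrt((4.2-3.8)^2 + (2.4-6.3)^2)
= sqrt(0.16 + 15.21)
= 3.9205
min_dist = center_dist - radius = 3.9205 - 0.8 = 3.1205 m


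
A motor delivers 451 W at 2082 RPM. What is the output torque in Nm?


omega = 2082 * 2*pi/60 = 218.0265 rad/s
tau = P / omega = 451 / 218.0265
= 2.0686 Nm


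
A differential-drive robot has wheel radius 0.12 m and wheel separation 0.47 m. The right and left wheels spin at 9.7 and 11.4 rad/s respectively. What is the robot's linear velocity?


vR = r*wR = 0.12*9.7 = 1.164 m/s
vL = r*wL = 0.12*11.4 = 1.368 m/s
v = (vR+vL)/2 = 1.266 m/s
omega = (vR-vL)/L = -0.434 rad/s
linear velocity = 1.266 m/s


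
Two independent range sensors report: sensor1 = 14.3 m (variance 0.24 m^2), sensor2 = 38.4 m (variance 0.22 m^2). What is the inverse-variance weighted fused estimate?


w1 = (1/var1) / (1/var1 + 1/var2)
   = 4.1667 / (4.1667 + 4.5455) = 0.4783
w2 = 1 - w1 = 0.5217
fused = w1*s1 + w2*s2 = 6.8391 + 20.0348
= 26.8739 m


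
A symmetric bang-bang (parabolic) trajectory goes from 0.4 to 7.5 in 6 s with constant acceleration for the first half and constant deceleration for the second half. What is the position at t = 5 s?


Symmetric rest-to-rest: each phase covers (pf-p0)/2 in time T/2. 0.5*a*(T/2)^2 = (pf-p0)/2 => a = 4*(pf-p0)/T^2
a = 4*(7.5-0.4)/6^2 = 0.7889
t = 5 is in the deceleration phase (t > T/2).
p = pf - 0.5*a*(T-t)^2 = 7.5 - 0.5*0.7889*1^2
= 7.1056


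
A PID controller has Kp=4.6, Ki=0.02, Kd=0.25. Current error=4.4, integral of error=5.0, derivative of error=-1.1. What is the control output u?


u = Kp*e + Ki*int(e) + Kd*de/dt
= 4.6*4.4 + 0.02*5.0 + 0.25*(-1.1)
= 20.24 + 0.1 + -0.275
= 20.065


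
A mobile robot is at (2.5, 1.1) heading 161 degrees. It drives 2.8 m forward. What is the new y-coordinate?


y_new = y0 + d*sin(theta)
= 1.1 + 2.8*sin(161)
= 1.1 + 0.9116
= 2.0116


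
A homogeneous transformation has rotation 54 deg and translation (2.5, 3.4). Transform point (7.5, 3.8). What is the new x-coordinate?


x' = cos(theta)*px - sin(theta)*py + tx
= 0.5878*7.5 - 0.809*3.8 + 2.5
= 3.8341


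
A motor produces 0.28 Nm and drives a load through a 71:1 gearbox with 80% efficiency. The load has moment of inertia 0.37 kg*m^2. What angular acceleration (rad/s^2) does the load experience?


tau_out = tau_motor * N * eta
= 0.28 * 71 * 0.8 = 15.904 Nm
alpha = tau_out / I = 15.904 / 0.37
= 42.9838 rad/s^2


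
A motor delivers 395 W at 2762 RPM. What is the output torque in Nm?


omega = 2762 * 2*pi/60 = 289.236 rad/s
tau = P / omega = 395 / 289.236
= 1.3657 Nm


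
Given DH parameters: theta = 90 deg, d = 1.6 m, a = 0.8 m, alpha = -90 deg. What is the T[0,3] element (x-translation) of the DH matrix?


T[0,3] = a * cos(theta)
= 0.8 * cos(90 deg)
= 0.8 * 0.0
= 0.0


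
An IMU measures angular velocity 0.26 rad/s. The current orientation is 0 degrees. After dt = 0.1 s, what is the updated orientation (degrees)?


delta_theta = w * dt = 0.26 * 0.1 = 0.026 rad
= 1.4897 deg
theta_new = 0 + 1.4897 = 1.4897 deg


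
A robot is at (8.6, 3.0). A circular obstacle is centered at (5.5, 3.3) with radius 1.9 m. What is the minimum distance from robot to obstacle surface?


center_dist = sqrt((8.6-5.5)^2 + (3.0-3.3)^2)
= sqrt(9.61 + 0.09)
= 3.1145
min_dist = center_dist - radius = 3.1145 - 1.9 = 1.2145 m


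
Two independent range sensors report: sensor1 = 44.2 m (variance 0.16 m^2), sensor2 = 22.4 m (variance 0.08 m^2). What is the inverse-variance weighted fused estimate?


w1 = (1/var1) / (1/var1 + 1/var2)
   = 6.25 / (6.25 + 12.5) = 0.3333
w2 = 1 - w1 = 0.6667
fused = w1*s1 + w2*s2 = 14.7333 + 14.9333
= 29.6667 m


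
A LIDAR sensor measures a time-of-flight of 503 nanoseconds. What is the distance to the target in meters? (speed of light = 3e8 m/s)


tof = 503 ns = 5.03e-07 s
dist = c * tof / 2
= 3e8 * 5.03e-07 / 2
= 75.45 m


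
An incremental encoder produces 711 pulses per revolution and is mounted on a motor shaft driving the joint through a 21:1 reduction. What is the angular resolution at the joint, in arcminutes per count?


counts per rev = 711
effective counts at joint = 711 * 21 = 14931
resolution = 360*60 / 14931
= 1.4467 arcmin/count


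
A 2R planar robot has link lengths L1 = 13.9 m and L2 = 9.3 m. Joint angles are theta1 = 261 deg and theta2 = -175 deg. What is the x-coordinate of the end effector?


Convert angles to radians: theta1 = 4.5553, theta2 = -3.0543
x = L1*cos(theta1) + L2*cos(theta1+theta2)
x = -2.1744 + 0.6487
x = -1.5257


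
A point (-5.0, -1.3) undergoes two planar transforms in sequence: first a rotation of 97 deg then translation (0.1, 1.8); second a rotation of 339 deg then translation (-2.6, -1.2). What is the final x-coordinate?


After transform 1:
x1 = cos(97)*-5.0 - sin(97)*-1.3 + 0.1 = 1.9997
y1 = sin(97)*-5.0 + cos(97)*-1.3 + 1.8 = -3.0043
After transform 2:
x2 = cos(339)*1.9997 - sin(339)*-3.0043 + -2.6
= -1.8098


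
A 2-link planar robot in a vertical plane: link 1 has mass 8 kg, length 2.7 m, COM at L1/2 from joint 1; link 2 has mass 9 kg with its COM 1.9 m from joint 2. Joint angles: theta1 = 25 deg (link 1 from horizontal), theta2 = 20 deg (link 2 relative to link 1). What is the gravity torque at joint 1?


Horizontal distance from joint 1 to link-1 COM:
  x_c1 = (L1/2)*cos(t1) = 1.35 * 0.9063 = 1.2235 m
Horizontal distance from joint 1 to link-2 COM:
  x_c2 = L1*cos(t1) + Lc2*cos(t1+t2)
       = 2.7*0.9063 + 1.9*0.7071 = 3.7905 m
tau1 = m1*g*x_c1 + m2*g*x_c2
     = 8*9.81*1.2235 + 9*9.81*3.7905
     = 96.0215 + 334.6662
     = 430.6877 Nm


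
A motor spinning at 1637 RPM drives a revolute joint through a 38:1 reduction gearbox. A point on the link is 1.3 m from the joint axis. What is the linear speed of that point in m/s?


omega_motor = 1637 * 2*pi/60 = 171.4262 rad/s
omega_joint = omega_motor / 38 = 4.5112 rad/s
v = omega_joint * r = 4.5112 * 1.3
= 5.8646 m/s


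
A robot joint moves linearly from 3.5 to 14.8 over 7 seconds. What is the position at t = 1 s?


s = t/T = 1/7 = 0.1429
p(t) = p0 + (pf-p0)*s
= 3.5 + (14.8 - 3.5) * 0.1429
= 5.1143


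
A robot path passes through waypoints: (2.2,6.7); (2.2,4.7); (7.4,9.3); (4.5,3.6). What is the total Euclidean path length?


Segment lengths:
  seg1 = sqrt((0.0)^2 + (-2.0)^2) = 2.0
  seg2 = sqrt((5.2)^2 + (4.6)^2) = 6.9426
  seg3 = sqrt((-2.9)^2 + (-5.7)^2) = 6.3953
Total = 15.3379


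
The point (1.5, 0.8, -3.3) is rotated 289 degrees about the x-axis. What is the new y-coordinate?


Rotation about x-axis: y' = y*cos(theta) - z*sin(theta)
= 0.8 * 0.3256 - -3.3 * -0.9455
= -2.8598


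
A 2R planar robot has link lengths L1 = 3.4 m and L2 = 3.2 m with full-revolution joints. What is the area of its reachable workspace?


r_max = L1 + L2 = 6.6 m
r_min = |L1 - L2| = 0.2 m
Area = pi*(r_max^2 - r_min^2)
= pi*(43.56 - 0.04)
= pi * 43.52
= 136.7221 m^2


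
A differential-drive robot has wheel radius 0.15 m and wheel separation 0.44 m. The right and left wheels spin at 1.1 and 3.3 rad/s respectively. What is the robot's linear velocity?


vR = r*wR = 0.15*1.1 = 0.165 m/s
vL = r*wL = 0.15*3.3 = 0.495 m/s
v = (vR+vL)/2 = 0.33 m/s
omega = (vR-vL)/L = -0.75 rad/s
linear velocity = 0.33 m/s


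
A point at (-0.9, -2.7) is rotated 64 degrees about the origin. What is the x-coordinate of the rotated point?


x' = x*cos(theta) - y*sin(theta)
cos(64 deg) = 0.4384, sin(64 deg) = 0.8988
x' = -0.9 * 0.4384 - -2.7 * 0.8988
= -0.3945 - -2.4267
= 2.0322


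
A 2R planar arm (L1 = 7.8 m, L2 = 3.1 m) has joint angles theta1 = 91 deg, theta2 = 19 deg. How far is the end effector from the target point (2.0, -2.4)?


End effector via forward kinematics:
x = L1*cos(t1) + L2*cos(t1+t2) = -1.1964
y = L1*sin(t1) + L2*sin(t1+t2) = 10.7119
Distance to target:
d = sqrt((2.0 - -1.1964)^2 + (-2.4 - 10.7119)^2)
= sqrt(10.2169 + 171.9209)
= 13.4958 m


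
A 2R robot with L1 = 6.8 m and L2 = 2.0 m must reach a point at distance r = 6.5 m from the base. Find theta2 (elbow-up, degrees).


cos(theta2) = (r^2 - L1^2 - L2^2) / (2*L1*L2)
cos(theta2) = (42.25 - 46.24 - 4.0) / 27.2
cos(theta2) = -0.29375
theta2 = 107.0826 degrees


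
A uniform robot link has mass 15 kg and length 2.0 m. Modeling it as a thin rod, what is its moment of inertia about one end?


I = (1/3) * m * L^2
= (1/3) * 15 * 2.0^2
= 0.333333 * 15 * 4.0
= 20.0 kg*m^2


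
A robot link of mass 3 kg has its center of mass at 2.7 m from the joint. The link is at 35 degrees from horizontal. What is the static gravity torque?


tau = m*g*L*cos(angle)
= 3 * 9.81 * 2.7 * cos(35 deg)
= 3 * 9.81 * 2.7 * 0.8192
= 65.0906 Nm


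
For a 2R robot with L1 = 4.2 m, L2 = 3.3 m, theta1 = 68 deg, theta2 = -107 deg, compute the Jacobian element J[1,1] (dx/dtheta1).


J[1,1] = -L1*sin(t1) - L2*sin(t1+t2)
= -4.2*sin(68) - 3.3*sin(-39)
= -1.8174


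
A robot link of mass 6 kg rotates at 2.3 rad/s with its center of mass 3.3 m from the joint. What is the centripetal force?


F = m * omega^2 * r
= 6 * 2.3^2 * 3.3
= 6 * 5.29 * 3.3
= 104.742 N


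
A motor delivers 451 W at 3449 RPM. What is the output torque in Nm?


omega = 3449 * 2*pi/60 = 361.1784 rad/s
tau = P / omega = 451 / 361.1784
= 1.2487 Nm


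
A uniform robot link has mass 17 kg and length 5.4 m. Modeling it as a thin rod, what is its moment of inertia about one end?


I = (1/3) * m * L^2
= (1/3) * 17 * 5.4^2
= 0.333333 * 17 * 29.16
= 165.24 kg*m^2


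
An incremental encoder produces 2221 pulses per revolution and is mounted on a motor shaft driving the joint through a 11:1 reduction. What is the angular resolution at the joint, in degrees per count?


counts per rev = 2221
effective counts at joint = 2221 * 11 = 24431
resolution = 360 / 24431
= 0.0147 deg/count


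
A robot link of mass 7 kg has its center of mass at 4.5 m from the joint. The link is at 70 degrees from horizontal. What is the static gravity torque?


tau = m*g*L*cos(angle)
= 7 * 9.81 * 4.5 * cos(70 deg)
= 7 * 9.81 * 4.5 * 0.342
= 105.6894 Nm


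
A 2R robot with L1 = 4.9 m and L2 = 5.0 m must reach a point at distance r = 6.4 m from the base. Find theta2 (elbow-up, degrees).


cos(theta2) = (r^2 - L1^2 - L2^2) / (2*L1*L2)
cos(theta2) = (40.96 - 24.01 - 25.0) / 49.0
cos(theta2) = -0.164286
theta2 = 99.4557 degrees


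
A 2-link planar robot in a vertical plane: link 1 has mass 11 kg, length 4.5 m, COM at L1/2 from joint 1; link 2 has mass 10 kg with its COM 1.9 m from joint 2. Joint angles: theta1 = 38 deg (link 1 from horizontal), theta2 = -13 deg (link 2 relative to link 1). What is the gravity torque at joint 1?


Horizontal distance from joint 1 to link-1 COM:
  x_c1 = (L1/2)*cos(t1) = 2.25 * 0.788 = 1.773 m
Horizontal distance from joint 1 to link-2 COM:
  x_c2 = L1*cos(t1) + Lc2*cos(t1+t2)
       = 4.5*0.788 + 1.9*0.9063 = 5.268 m
tau1 = m1*g*x_c1 + m2*g*x_c2
     = 11*9.81*1.773 + 10*9.81*5.268
     = 191.327 + 516.7941
     = 708.1211 Nm


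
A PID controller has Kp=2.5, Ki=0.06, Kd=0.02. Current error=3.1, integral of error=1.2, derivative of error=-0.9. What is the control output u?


u = Kp*e + Ki*int(e) + Kd*de/dt
= 2.5*3.1 + 0.06*1.2 + 0.02*(-0.9)
= 7.75 + 0.072 + -0.018
= 7.804


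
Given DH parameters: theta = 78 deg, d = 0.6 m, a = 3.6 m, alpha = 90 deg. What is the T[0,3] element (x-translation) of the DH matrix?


T[0,3] = a * cos(theta)
= 3.6 * cos(78 deg)
= 3.6 * 0.2079
= 0.7485


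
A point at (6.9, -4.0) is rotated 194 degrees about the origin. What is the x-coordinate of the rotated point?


x' = x*cos(theta) - y*sin(theta)
cos(194 deg) = -0.9703, sin(194 deg) = -0.2419
x' = 6.9 * -0.9703 - -4.0 * -0.2419
= -6.695 - 0.9677
= -7.6627


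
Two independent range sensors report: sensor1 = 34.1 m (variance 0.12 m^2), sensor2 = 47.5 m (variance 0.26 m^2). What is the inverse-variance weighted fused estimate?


w1 = (1/var1) / (1/var1 + 1/var2)
   = 8.3333 / (8.3333 + 3.8462) = 0.6842
w2 = 1 - w1 = 0.3158
fused = w1*s1 + w2*s2 = 23.3316 + 15.0
= 38.3316 m


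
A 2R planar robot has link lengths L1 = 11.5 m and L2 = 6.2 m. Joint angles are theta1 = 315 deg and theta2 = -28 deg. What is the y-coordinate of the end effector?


Convert angles to radians: theta1 = 5.4978, theta2 = -0.4887
y = L1*sin(theta1) + L2*sin(theta1+theta2)
y = -8.1317 + -5.9291
y = -14.0608


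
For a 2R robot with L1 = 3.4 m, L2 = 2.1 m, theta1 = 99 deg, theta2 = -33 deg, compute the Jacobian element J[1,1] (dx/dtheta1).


J[1,1] = -L1*sin(t1) - L2*sin(t1+t2)
= -3.4*sin(99) - 2.1*sin(66)
= -5.2766


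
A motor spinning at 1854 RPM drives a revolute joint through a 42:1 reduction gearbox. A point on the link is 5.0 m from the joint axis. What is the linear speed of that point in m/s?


omega_motor = 1854 * 2*pi/60 = 194.1504 rad/s
omega_joint = omega_motor / 42 = 4.6226 rad/s
v = omega_joint * r = 4.6226 * 5.0
= 23.1131 m/s


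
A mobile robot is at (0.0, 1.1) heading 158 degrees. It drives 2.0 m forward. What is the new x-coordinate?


x_new = x0 + d*cos(theta)
= 0.0 + 2.0*cos(158)
= 0.0 + -1.8544
= -1.8544


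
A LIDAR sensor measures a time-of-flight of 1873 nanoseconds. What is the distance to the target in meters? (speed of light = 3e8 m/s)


tof = 1873 ns = 1.873e-06 s
dist = c * tof / 2
= 3e8 * 1.873e-06 / 2
= 280.95 m


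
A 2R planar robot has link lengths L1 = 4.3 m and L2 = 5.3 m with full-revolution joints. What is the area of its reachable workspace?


r_max = L1 + L2 = 9.6 m
r_min = |L1 - L2| = 1.0 m
Area = pi*(r_max^2 - r_min^2)
= pi*(92.16 - 1.0)
= pi * 91.16
= 286.3876 m^2


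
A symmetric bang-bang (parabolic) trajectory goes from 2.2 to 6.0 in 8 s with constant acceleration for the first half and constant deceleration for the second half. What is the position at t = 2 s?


Symmetric rest-to-rest: each phase covers (pf-p0)/2 in time T/2. 0.5*a*(T/2)^2 = (pf-p0)/2 => a = 4*(pf-p0)/T^2
a = 4*(6.0-2.2)/8^2 = 0.2375
t = 2 is in the acceleration phase (t <= T/2).
p = p0 + 0.5*a*t^2 = 2.2 + 0.5*0.2375*2^2
= 2.675


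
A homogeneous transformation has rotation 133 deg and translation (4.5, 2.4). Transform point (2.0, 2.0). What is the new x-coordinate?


x' = cos(theta)*px - sin(theta)*py + tx
= -0.682*2.0 - 0.7314*2.0 + 4.5
= 1.6733


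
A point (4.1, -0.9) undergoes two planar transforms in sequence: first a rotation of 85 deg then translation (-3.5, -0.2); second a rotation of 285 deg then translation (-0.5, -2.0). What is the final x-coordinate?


After transform 1:
x1 = cos(85)*4.1 - sin(85)*-0.9 + -3.5 = -2.2461
y1 = sin(85)*4.1 + cos(85)*-0.9 + -0.2 = 3.806
After transform 2:
x2 = cos(285)*-2.2461 - sin(285)*3.806 + -0.5
= 2.5949


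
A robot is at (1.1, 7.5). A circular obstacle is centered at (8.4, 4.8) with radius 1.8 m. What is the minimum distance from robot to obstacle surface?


center_dist = sqrt((1.1-8.4)^2 + (7.5-4.8)^2)
= sqrt(53.29 + 7.29)
= 7.7833
min_dist = center_dist - radius = 7.7833 - 1.8 = 5.9833 m


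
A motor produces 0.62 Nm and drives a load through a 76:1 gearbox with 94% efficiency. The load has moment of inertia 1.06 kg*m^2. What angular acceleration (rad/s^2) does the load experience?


tau_out = tau_motor * N * eta
= 0.62 * 76 * 0.94 = 44.2928 Nm
alpha = tau_out / I = 44.2928 / 1.06
= 41.7857 rad/s^2


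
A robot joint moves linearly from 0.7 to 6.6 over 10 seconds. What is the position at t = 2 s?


s = t/T = 2/10 = 0.2
p(t) = p0 + (pf-p0)*s
= 0.7 + (6.6 - 0.7) * 0.2
= 1.88


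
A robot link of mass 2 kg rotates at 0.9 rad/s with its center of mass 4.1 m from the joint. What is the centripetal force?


F = m * omega^2 * r
= 2 * 0.9^2 * 4.1
= 2 * 0.81 * 4.1
= 6.642 N


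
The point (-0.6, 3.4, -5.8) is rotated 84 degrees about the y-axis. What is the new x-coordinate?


Rotation about y-axis: x' = x*cos(theta) + z*sin(theta)
= -0.6 * 0.1045 + -5.8 * 0.9945
= -5.8309


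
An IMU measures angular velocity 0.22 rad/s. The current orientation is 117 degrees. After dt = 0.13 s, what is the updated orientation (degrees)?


delta_theta = w * dt = 0.22 * 0.13 = 0.0286 rad
= 1.6387 deg
theta_new = 117 + 1.6387 = 118.6387 deg


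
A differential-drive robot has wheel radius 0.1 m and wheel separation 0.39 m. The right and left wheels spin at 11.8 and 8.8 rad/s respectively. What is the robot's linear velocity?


vR = r*wR = 0.1*11.8 = 1.18 m/s
vL = r*wL = 0.1*8.8 = 0.88 m/s
v = (vR+vL)/2 = 1.03 m/s
omega = (vR-vL)/L = 0.7692 rad/s
linear velocity = 1.03 m/s


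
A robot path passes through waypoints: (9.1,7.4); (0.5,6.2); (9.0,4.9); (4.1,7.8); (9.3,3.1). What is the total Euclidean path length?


Segment lengths:
  seg1 = sqrt((-8.6)^2 + (-1.2)^2) = 8.6833
  seg2 = sqrt((8.5)^2 + (-1.3)^2) = 8.5988
  seg3 = sqrt((-4.9)^2 + (2.9)^2) = 5.6939
  seg4 = sqrt((5.2)^2 + (-4.7)^2) = 7.0093
Total = 29.9853


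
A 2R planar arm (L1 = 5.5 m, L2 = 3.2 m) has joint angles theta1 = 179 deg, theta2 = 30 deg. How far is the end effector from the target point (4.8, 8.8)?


End effector via forward kinematics:
x = L1*cos(t1) + L2*cos(t1+t2) = -8.2979
y = L1*sin(t1) + L2*sin(t1+t2) = -1.4554
Distance to target:
d = sqrt((4.8 - -8.2979)^2 + (8.8 - -1.4554)^2)
= sqrt(171.5562 + 105.1733)
= 16.6352 m


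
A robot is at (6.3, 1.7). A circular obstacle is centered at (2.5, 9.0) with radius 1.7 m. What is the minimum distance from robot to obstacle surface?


center_dist = sqrt((6.3-2.5)^2 + (1.7-9.0)^2)
= sqrt(14.44 + 53.29)
= 8.2298
min_dist = center_dist - radius = 8.2298 - 1.7 = 6.5298 m


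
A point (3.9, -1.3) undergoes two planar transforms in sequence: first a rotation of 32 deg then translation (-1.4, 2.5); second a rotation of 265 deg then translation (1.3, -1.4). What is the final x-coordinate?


After transform 1:
x1 = cos(32)*3.9 - sin(32)*-1.3 + -1.4 = 2.5963
y1 = sin(32)*3.9 + cos(32)*-1.3 + 2.5 = 3.4642
After transform 2:
x2 = cos(265)*2.5963 - sin(265)*3.4642 + 1.3
= 4.5248


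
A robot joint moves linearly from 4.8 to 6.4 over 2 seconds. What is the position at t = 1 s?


s = t/T = 1/2 = 0.5
p(t) = p0 + (pf-p0)*s
= 4.8 + (6.4 - 4.8) * 0.5
= 5.6


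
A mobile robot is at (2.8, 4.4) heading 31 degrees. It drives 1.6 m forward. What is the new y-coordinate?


y_new = y0 + d*sin(theta)
= 4.4 + 1.6*sin(31)
= 4.4 + 0.8241
= 5.2241


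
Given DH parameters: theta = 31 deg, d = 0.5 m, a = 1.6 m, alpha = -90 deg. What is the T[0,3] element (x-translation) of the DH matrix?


T[0,3] = a * cos(theta)
= 1.6 * cos(31 deg)
= 1.6 * 0.8572
= 1.3715


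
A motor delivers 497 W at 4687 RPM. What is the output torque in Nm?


omega = 4687 * 2*pi/60 = 490.8215 rad/s
tau = P / omega = 497 / 490.8215
= 1.0126 Nm


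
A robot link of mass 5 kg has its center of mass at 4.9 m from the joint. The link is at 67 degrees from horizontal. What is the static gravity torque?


tau = m*g*L*cos(angle)
= 5 * 9.81 * 4.9 * cos(67 deg)
= 5 * 9.81 * 4.9 * 0.3907
= 93.9103 Nm


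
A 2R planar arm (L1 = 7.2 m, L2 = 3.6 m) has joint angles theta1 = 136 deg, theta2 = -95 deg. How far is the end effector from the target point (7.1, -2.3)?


End effector via forward kinematics:
x = L1*cos(t1) + L2*cos(t1+t2) = -2.4623
y = L1*sin(t1) + L2*sin(t1+t2) = 7.3634
Distance to target:
d = sqrt((7.1 - -2.4623)^2 + (-2.3 - 7.3634)^2)
= sqrt(91.4374 + 93.3804)
= 13.5948 m


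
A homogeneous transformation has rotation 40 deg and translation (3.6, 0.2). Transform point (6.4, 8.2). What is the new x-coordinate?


x' = cos(theta)*px - sin(theta)*py + tx
= 0.766*6.4 - 0.6428*8.2 + 3.6
= 3.2318


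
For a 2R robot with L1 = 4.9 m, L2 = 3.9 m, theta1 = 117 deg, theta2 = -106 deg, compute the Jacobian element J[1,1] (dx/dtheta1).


J[1,1] = -L1*sin(t1) - L2*sin(t1+t2)
= -4.9*sin(117) - 3.9*sin(11)
= -5.1101


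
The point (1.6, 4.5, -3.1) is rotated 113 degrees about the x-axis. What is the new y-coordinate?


Rotation about x-axis: y' = y*cos(theta) - z*sin(theta)
= 4.5 * -0.3907 - -3.1 * 0.9205
= 1.0953


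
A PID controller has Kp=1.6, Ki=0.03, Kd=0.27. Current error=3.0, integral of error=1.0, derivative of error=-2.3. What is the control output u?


u = Kp*e + Ki*int(e) + Kd*de/dt
= 1.6*3.0 + 0.03*1.0 + 0.27*(-2.3)
= 4.8 + 0.03 + -0.621
= 4.209


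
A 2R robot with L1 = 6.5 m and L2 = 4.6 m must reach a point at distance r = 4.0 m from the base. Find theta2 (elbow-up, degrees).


cos(theta2) = (r^2 - L1^2 - L2^2) / (2*L1*L2)
cos(theta2) = (16.0 - 42.25 - 21.16) / 59.8
cos(theta2) = -0.792809
theta2 = 142.4488 degrees


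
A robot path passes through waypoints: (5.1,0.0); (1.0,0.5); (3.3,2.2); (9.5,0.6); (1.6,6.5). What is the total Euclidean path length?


Segment lengths:
  seg1 = sqrt((-4.1)^2 + (0.5)^2) = 4.1304
  seg2 = sqrt((2.3)^2 + (1.7)^2) = 2.8601
  seg3 = sqrt((6.2)^2 + (-1.6)^2) = 6.4031
  seg4 = sqrt((-7.9)^2 + (5.9)^2) = 9.86
Total = 23.2536


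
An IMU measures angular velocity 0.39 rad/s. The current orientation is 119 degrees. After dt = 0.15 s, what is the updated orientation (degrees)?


delta_theta = w * dt = 0.39 * 0.15 = 0.0585 rad
= 3.3518 deg
theta_new = 119 + 3.3518 = 122.3518 deg


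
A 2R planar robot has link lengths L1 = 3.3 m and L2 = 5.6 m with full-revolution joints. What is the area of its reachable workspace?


r_max = L1 + L2 = 8.9 m
r_min = |L1 - L2| = 2.3 m
Area = pi*(r_max^2 - r_min^2)
= pi*(79.21 - 5.29)
= pi * 73.92
= 232.2265 m^2


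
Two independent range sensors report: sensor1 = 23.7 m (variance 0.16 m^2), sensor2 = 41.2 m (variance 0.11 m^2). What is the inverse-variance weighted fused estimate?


w1 = (1/var1) / (1/var1 + 1/var2)
   = 6.25 / (6.25 + 9.0909) = 0.4074
w2 = 1 - w1 = 0.5926
fused = w1*s1 + w2*s2 = 9.6556 + 24.4148
= 34.0704 m


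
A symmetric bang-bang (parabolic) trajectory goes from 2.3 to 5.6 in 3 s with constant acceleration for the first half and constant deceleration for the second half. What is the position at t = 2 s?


Symmetric rest-to-rest: each phase covers (pf-p0)/2 in time T/2. 0.5*a*(T/2)^2 = (pf-p0)/2 => a = 4*(pf-p0)/T^2
a = 4*(5.6-2.3)/3^2 = 1.4667
t = 2 is in the deceleration phase (t > T/2).
p = pf - 0.5*a*(T-t)^2 = 5.6 - 0.5*1.4667*1^2
= 4.8667


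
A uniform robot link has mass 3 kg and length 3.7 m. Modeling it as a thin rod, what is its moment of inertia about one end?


I = (1/3) * m * L^2
= (1/3) * 3 * 3.7^2
= 0.333333 * 3 * 13.69
= 13.69 kg*m^2


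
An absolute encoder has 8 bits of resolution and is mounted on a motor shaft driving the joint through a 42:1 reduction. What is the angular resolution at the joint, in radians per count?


counts = 2^8 = 256
effective counts at joint = 256 * 42 = 10752
resolution = 2*pi / 10752
= 5.8437e-04 rad/count


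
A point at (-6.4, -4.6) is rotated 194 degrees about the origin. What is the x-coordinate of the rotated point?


x' = x*cos(theta) - y*sin(theta)
cos(194 deg) = -0.9703, sin(194 deg) = -0.2419
x' = -6.4 * -0.9703 - -4.6 * -0.2419
= 6.2099 - 1.1128
= 5.0971


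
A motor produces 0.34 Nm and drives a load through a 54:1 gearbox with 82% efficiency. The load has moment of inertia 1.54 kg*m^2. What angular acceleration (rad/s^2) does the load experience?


tau_out = tau_motor * N * eta
= 0.34 * 54 * 0.82 = 15.0552 Nm
alpha = tau_out / I = 15.0552 / 1.54
= 9.7761 rad/s^2


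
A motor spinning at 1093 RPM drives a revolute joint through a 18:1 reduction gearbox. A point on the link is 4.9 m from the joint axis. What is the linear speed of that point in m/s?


omega_motor = 1093 * 2*pi/60 = 114.4587 rad/s
omega_joint = omega_motor / 18 = 6.3588 rad/s
v = omega_joint * r = 6.3588 * 4.9
= 31.1582 m/s


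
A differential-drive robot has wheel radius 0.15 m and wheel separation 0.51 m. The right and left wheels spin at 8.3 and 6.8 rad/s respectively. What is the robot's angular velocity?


vR = r*wR = 0.15*8.3 = 1.245 m/s
vL = r*wL = 0.15*6.8 = 1.02 m/s
v = (vR+vL)/2 = 1.1325 m/s
omega = (vR-vL)/L = 0.4412 rad/s
angular velocity = 0.4412 rad/s


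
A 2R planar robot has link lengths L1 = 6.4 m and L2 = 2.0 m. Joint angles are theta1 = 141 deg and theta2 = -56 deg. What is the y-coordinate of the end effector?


Convert angles to radians: theta1 = 2.4609, theta2 = -0.9774
y = L1*sin(theta1) + L2*sin(theta1+theta2)
y = 4.0277 + 1.9924
y = 6.02


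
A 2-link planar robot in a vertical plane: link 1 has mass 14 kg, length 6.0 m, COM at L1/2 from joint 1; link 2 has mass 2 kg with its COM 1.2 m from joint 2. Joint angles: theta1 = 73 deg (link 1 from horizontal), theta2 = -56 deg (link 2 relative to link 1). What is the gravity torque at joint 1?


Horizontal distance from joint 1 to link-1 COM:
  x_c1 = (L1/2)*cos(t1) = 3.0 * 0.2924 = 0.8771 m
Horizontal distance from joint 1 to link-2 COM:
  x_c2 = L1*cos(t1) + Lc2*cos(t1+t2)
       = 6.0*0.2924 + 1.2*0.9563 = 2.9018 m
tau1 = m1*g*x_c1 + m2*g*x_c2
     = 14*9.81*0.8771 + 2*9.81*2.9018
     = 120.463 + 56.9332
     = 177.3962 Nm


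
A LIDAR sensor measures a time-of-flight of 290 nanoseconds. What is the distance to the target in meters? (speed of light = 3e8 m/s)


tof = 290 ns = 2.9e-07 s
dist = c * tof / 2
= 3e8 * 2.9e-07 / 2
= 43.5 m


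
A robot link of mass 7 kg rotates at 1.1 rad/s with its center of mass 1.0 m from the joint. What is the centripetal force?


F = m * omega^2 * r
= 7 * 1.1^2 * 1.0
= 7 * 1.21 * 1.0
= 8.47 N


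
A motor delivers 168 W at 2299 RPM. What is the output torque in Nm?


omega = 2299 * 2*pi/60 = 240.7507 rad/s
tau = P / omega = 168 / 240.7507
= 0.6978 Nm


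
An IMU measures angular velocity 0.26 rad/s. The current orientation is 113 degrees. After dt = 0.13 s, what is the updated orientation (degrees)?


delta_theta = w * dt = 0.26 * 0.13 = 0.0338 rad
= 1.9366 deg
theta_new = 113 + 1.9366 = 114.9366 deg


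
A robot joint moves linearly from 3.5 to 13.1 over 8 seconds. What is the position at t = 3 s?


s = t/T = 3/8 = 0.375
p(t) = p0 + (pf-p0)*s
= 3.5 + (13.1 - 3.5) * 0.375
= 7.1


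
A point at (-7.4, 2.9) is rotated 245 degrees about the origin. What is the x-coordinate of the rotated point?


x' = x*cos(theta) - y*sin(theta)
cos(245 deg) = -0.4226, sin(245 deg) = -0.9063
x' = -7.4 * -0.4226 - 2.9 * -0.9063
= 3.1274 - -2.6283
= 5.7557


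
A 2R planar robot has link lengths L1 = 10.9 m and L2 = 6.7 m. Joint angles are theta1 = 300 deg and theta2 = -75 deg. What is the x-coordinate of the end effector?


Convert angles to radians: theta1 = 5.236, theta2 = -1.309
x = L1*cos(theta1) + L2*cos(theta1+theta2)
x = 5.45 + -4.7376
x = 0.7124


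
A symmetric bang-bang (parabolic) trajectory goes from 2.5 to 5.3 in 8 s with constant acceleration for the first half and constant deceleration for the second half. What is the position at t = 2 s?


Symmetric rest-to-rest: each phase covers (pf-p0)/2 in time T/2. 0.5*a*(T/2)^2 = (pf-p0)/2 => a = 4*(pf-p0)/T^2
a = 4*(5.3-2.5)/8^2 = 0.175
t = 2 is in the acceleration phase (t <= T/2).
p = p0 + 0.5*a*t^2 = 2.5 + 0.5*0.175*2^2
= 2.85


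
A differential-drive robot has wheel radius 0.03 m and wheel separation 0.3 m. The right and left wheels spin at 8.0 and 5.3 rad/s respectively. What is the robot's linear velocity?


vR = r*wR = 0.03*8.0 = 0.24 m/s
vL = r*wL = 0.03*5.3 = 0.159 m/s
v = (vR+vL)/2 = 0.1995 m/s
omega = (vR-vL)/L = 0.27 rad/s
linear velocity = 0.1995 m/s


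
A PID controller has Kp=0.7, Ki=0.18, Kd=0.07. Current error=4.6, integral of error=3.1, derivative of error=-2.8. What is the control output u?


u = Kp*e + Ki*int(e) + Kd*de/dt
= 0.7*4.6 + 0.18*3.1 + 0.07*(-2.8)
= 3.22 + 0.558 + -0.196
= 3.582


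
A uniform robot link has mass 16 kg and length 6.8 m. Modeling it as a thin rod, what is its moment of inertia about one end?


I = (1/3) * m * L^2
= (1/3) * 16 * 6.8^2
= 0.333333 * 16 * 46.24
= 246.6133 kg*m^2


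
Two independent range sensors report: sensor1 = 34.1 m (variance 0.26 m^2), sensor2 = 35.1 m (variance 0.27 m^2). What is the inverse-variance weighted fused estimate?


w1 = (1/var1) / (1/var1 + 1/var2)
   = 3.8462 / (3.8462 + 3.7037) = 0.5094
w2 = 1 - w1 = 0.4906
fused = w1*s1 + w2*s2 = 17.3717 + 17.2189
= 34.5906 m


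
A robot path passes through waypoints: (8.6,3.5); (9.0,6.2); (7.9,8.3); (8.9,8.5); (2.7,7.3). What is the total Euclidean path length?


Segment lengths:
  seg1 = sqrt((0.4)^2 + (2.7)^2) = 2.7295
  seg2 = sqrt((-1.1)^2 + (2.1)^2) = 2.3707
  seg3 = sqrt((1.0)^2 + (0.2)^2) = 1.0198
  seg4 = sqrt((-6.2)^2 + (-1.2)^2) = 6.3151
Total = 12.435


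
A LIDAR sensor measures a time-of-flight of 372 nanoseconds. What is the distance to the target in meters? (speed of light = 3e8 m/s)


tof = 372 ns = 3.72e-07 s
dist = c * tof / 2
= 3e8 * 3.72e-07 / 2
= 55.8 m


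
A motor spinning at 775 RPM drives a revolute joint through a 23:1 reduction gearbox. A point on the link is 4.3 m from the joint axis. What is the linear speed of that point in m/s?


omega_motor = 775 * 2*pi/60 = 81.1578 rad/s
omega_joint = omega_motor / 23 = 3.5286 rad/s
v = omega_joint * r = 3.5286 * 4.3
= 15.173 m/s


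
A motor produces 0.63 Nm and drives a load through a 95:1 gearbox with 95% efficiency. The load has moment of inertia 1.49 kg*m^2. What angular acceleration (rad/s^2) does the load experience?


tau_out = tau_motor * N * eta
= 0.63 * 95 * 0.95 = 56.8575 Nm
alpha = tau_out / I = 56.8575 / 1.49
= 38.1594 rad/s^2


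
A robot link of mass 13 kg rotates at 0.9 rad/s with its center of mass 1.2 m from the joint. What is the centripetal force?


F = m * omega^2 * r
= 13 * 0.9^2 * 1.2
= 13 * 0.81 * 1.2
= 12.636 N


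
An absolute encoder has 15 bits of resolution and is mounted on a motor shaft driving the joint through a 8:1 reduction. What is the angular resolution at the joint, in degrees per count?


counts = 2^15 = 32768
effective counts at joint = 32768 * 8 = 262144
resolution = 360 / 262144
= 0.0014 deg/count


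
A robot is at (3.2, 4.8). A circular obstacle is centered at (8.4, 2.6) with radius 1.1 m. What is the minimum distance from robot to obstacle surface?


center_dist = sqrt((3.2-8.4)^2 + (4.8-2.6)^2)
= sqrt(27.04 + 4.84)
= 5.6462
min_dist = center_dist - radius = 5.6462 - 1.1 = 4.5462 m


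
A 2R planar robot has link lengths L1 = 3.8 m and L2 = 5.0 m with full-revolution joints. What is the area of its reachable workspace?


r_max = L1 + L2 = 8.8 m
r_min = |L1 - L2| = 1.2 m
Area = pi*(r_max^2 - r_min^2)
= pi*(77.44 - 1.44)
= pi * 76.0
= 238.761 m^2


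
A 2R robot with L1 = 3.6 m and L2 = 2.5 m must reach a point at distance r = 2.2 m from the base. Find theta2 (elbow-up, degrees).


cos(theta2) = (r^2 - L1^2 - L2^2) / (2*L1*L2)
cos(theta2) = (4.84 - 12.96 - 6.25) / 18.0
cos(theta2) = -0.798333
theta2 = 142.9712 degrees
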